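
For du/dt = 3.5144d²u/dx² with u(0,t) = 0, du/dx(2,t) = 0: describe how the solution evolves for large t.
u → 0. Heat escapes through the Dirichlet boundary.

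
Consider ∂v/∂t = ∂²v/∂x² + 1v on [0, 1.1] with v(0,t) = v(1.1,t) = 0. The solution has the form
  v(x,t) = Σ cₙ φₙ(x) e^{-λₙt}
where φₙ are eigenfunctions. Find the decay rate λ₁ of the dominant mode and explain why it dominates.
Eigenvalues: λₙ = n²π²/1.1² - 1.
First three modes:
  n=1: λ₁ = π²/1.1² - 1 ≈ 7.157
  n=2: λ₂ = 4π²/1.1² - 1 ≈ 31.627
  n=3: λ₃ = 9π²/1.1² - 1 ≈ 72.41
Since π²/1.1² ≈ 8.157 > 1, all λₙ > 0.
The n=1 mode decays slowest → dominates as t → ∞.
Asymptotic: v ~ c₁ sin(πx/1.1) e^{-λ₁t} with decay rate λ₁ ≈ 7.157.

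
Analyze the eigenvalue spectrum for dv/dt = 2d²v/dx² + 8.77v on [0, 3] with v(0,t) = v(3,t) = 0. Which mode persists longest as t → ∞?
Eigenvalues: λₙ = 2n²π²/3² - 8.77.
First three modes:
  n=1: λ₁ = 2π²/3² - 8.77 ≈ -6.577
  n=2: λ₂ = 8π²/3² - 8.77 ≈ 0.003
  n=3: λ₃ = 18π²/3² - 8.77 ≈ 10.969
Since 2π²/3² ≈ 2.193 < 8.77, λ₁ < 0.
The n=1 mode grows fastest (−λₙ is largest for n=1) → dominates.
Asymptotic: v ~ c₁ sin(πx/3) e^{6.577t} (exponential growth at rate −λ₁ ≈ 6.577).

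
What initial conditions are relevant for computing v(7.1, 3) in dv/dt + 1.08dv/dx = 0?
A single point: x = 3.86. The characteristic through (7.1, 3) is x - 1.08t = const, so x = 7.1 - 1.08·3 = 3.86.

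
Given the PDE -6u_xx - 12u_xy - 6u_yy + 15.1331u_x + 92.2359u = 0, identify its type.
The second-order coefficients are A = -6, B = -12, C = -6. Since B² - 4AC = 0 = 0, this is a parabolic PDE.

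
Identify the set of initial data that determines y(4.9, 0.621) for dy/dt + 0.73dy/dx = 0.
A single point: x = 4.44667. The characteristic through (4.9, 0.621) is x - 0.73t = const, so x = 4.9 - 0.73·0.621 = 4.44667.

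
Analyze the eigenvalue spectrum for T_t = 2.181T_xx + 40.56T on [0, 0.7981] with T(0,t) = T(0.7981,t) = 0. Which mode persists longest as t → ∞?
Eigenvalues: λₙ = 2.181n²π²/0.7981² - 40.56.
First three modes:
  n=1: λ₁ = 2.181π²/0.7981² - 40.56 ≈ -6.766
  n=2: λ₂ = 8.724π²/0.7981² - 40.56 ≈ 94.616
  n=3: λ₃ = 19.629π²/0.7981² - 40.56 ≈ 263.587
Since 2.181π²/0.7981² ≈ 33.794 < 40.56, λ₁ < 0.
The n=1 mode grows fastest (−λₙ is largest for n=1) → dominates.
Asymptotic: T ~ c₁ sin(πx/0.7981) e^{6.766t} (exponential growth at rate −λ₁ ≈ 6.766).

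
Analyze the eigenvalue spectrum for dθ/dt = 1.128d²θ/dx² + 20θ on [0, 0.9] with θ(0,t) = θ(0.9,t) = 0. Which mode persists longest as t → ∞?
Eigenvalues: λₙ = 1.128n²π²/0.9² - 20.
First three modes:
  n=1: λ₁ = 1.128π²/0.9² - 20 ≈ -6.256
  n=2: λ₂ = 4.512π²/0.9² - 20 ≈ 34.977
  n=3: λ₃ = 10.152π²/0.9² - 20 ≈ 103.699
Since 1.128π²/0.9² ≈ 13.744 < 20, λ₁ < 0.
The n=1 mode grows fastest (−λₙ is largest for n=1) → dominates.
Asymptotic: θ ~ c₁ sin(πx/0.9) e^{6.256t} (exponential growth at rate −λ₁ ≈ 6.256).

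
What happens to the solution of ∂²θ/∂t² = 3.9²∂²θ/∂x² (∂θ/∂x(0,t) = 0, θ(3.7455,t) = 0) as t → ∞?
θ oscillates (no decay). Energy is conserved; the solution oscillates indefinitely as standing waves.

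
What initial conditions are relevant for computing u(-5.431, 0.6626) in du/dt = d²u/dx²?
The entire real line. The heat equation has infinite propagation speed: any initial disturbance instantly affects all points (though exponentially small far away).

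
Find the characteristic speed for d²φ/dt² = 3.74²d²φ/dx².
Speed = 3.74. Information travels along characteristics x = x₀ ± 3.74t.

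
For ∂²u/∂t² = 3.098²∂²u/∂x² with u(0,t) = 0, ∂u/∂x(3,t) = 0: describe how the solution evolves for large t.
u oscillates (no decay). Energy is conserved; the solution oscillates indefinitely as standing waves.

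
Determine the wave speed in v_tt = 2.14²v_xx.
Speed = 2.14. Information travels along characteristics x = x₀ ± 2.14t.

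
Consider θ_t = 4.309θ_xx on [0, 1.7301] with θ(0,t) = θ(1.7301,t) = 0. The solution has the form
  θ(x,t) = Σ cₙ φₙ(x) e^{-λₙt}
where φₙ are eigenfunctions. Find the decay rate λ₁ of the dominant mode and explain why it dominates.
Eigenvalues: λₙ = 4.309n²π²/1.7301².
First three modes:
  n=1: λ₁ = 4.309π²/1.7301² ≈ 14.208
  n=2: λ₂ = 17.236π²/1.7301² ≈ 56.832 (4× faster decay)
  n=3: λ₃ = 38.781π²/1.7301² ≈ 127.872 (9× faster decay)
As t → ∞, higher modes decay exponentially faster. The n=1 mode dominates: θ ~ c₁ sin(πx/1.7301) e^{-λ₁t}.
Decay rate: λ₁ = 4.309π²/1.7301² ≈ 14.208.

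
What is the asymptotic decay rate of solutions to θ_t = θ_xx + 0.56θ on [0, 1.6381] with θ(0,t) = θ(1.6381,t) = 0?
Eigenvalues: λₙ = n²π²/1.6381² - 0.56.
First three modes:
  n=1: λ₁ = π²/1.6381² - 0.56 ≈ 3.118
  n=2: λ₂ = 4π²/1.6381² - 0.56 ≈ 14.152
  n=3: λ₃ = 9π²/1.6381² - 0.56 ≈ 32.543
Since π²/1.6381² ≈ 3.678 > 0.56, all λₙ > 0.
The n=1 mode decays slowest → dominates as t → ∞.
Asymptotic: θ ~ c₁ sin(πx/1.6381) e^{-λ₁t} with decay rate λ₁ ≈ 3.118.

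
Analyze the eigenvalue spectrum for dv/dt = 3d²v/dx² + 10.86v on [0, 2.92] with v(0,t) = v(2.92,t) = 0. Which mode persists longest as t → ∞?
Eigenvalues: λₙ = 3n²π²/2.92² - 10.86.
First three modes:
  n=1: λ₁ = 3π²/2.92² - 10.86 ≈ -7.387
  n=2: λ₂ = 12π²/2.92² - 10.86 ≈ 3.03
  n=3: λ₃ = 27π²/2.92² - 10.86 ≈ 20.393
Since 3π²/2.92² ≈ 3.473 < 10.86, λ₁ < 0.
The n=1 mode grows fastest (−λₙ is largest for n=1) → dominates.
Asymptotic: v ~ c₁ sin(πx/2.92) e^{7.387t} (exponential growth at rate −λ₁ ≈ 7.387).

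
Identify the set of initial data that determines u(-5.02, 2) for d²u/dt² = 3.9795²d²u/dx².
Domain of dependence: [-12.979, 2.939]. Signals travel at speed 3.9795, so data within |x - -5.02| ≤ 3.9795·2 = 7.959 can reach the point.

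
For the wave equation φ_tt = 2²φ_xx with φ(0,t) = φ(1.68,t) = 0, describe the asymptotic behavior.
φ oscillates (no decay). Energy is conserved; the solution oscillates indefinitely as standing waves.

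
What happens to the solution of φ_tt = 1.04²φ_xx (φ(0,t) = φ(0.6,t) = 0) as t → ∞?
φ oscillates (no decay). Energy is conserved; the solution oscillates indefinitely as standing waves.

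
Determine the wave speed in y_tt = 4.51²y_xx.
Speed = 4.51. Information travels along characteristics x = x₀ ± 4.51t.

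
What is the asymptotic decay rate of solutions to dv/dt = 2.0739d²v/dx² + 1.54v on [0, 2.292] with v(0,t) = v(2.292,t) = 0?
Eigenvalues: λₙ = 2.0739n²π²/2.292² - 1.54.
First three modes:
  n=1: λ₁ = 2.0739π²/2.292² - 1.54 ≈ 2.356
  n=2: λ₂ = 8.2956π²/2.292² - 1.54 ≈ 14.045
  n=3: λ₃ = 18.6651π²/2.292² - 1.54 ≈ 33.527
Since 2.0739π²/2.292² ≈ 3.896 > 1.54, all λₙ > 0.
The n=1 mode decays slowest → dominates as t → ∞.
Asymptotic: v ~ c₁ sin(πx/2.292) e^{-λ₁t} with decay rate λ₁ ≈ 2.356.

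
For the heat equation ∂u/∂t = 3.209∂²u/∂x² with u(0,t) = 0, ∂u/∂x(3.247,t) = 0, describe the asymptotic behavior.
u → 0. Heat escapes through the Dirichlet boundary.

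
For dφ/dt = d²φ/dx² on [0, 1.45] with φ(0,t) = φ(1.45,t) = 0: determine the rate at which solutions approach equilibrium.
Eigenvalues: λₙ = n²π²/1.45².
First three modes:
  n=1: λ₁ = π²/1.45² ≈ 4.694
  n=2: λ₂ = 4π²/1.45² ≈ 18.777 (4× faster decay)
  n=3: λ₃ = 9π²/1.45² ≈ 42.248 (9× faster decay)
As t → ∞, higher modes decay exponentially faster. The n=1 mode dominates: φ ~ c₁ sin(πx/1.45) e^{-λ₁t}.
Decay rate: λ₁ = π²/1.45² ≈ 4.694.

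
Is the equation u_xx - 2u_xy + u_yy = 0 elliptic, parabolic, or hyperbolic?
Computing B² - 4AC with A = 1, B = -2, C = 1: discriminant = 0 (zero). Answer: parabolic.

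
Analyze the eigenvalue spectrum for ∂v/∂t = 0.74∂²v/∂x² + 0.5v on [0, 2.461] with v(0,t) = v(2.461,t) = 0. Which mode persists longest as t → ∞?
Eigenvalues: λₙ = 0.74n²π²/2.461² - 0.5.
First three modes:
  n=1: λ₁ = 0.74π²/2.461² - 0.5 ≈ 0.706
  n=2: λ₂ = 2.96π²/2.461² - 0.5 ≈ 4.324
  n=3: λ₃ = 6.66π²/2.461² - 0.5 ≈ 10.353
Since 0.74π²/2.461² ≈ 1.206 > 0.5, all λₙ > 0.
The n=1 mode decays slowest → dominates as t → ∞.
Asymptotic: v ~ c₁ sin(πx/2.461) e^{-λ₁t} with decay rate λ₁ ≈ 0.706.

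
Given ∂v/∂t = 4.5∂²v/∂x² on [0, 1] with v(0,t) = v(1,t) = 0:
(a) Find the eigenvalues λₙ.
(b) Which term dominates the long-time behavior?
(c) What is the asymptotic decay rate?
Eigenvalues: λₙ = 4.5n²π².
First three modes:
  n=1: λ₁ = 4.5π² ≈ 44.413
  n=2: λ₂ = 18π² ≈ 177.653 (4× faster decay)
  n=3: λ₃ = 40.5π² ≈ 399.719 (9× faster decay)
As t → ∞, higher modes decay exponentially faster. The n=1 mode dominates: v ~ c₁ sin(πx) e^{-λ₁t}.
Decay rate: λ₁ = 4.5π² ≈ 44.413.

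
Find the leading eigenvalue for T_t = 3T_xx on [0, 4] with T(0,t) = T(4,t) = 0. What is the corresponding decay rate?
Eigenvalues: λₙ = 3n²π²/4².
First three modes:
  n=1: λ₁ = 3π²/4² ≈ 1.851
  n=2: λ₂ = 12π²/4² ≈ 7.402 (4× faster decay)
  n=3: λ₃ = 27π²/4² ≈ 16.655 (9× faster decay)
As t → ∞, higher modes decay exponentially faster. The n=1 mode dominates: T ~ c₁ sin(πx/4) e^{-λ₁t}.
Decay rate: λ₁ = 3π²/4² ≈ 1.851.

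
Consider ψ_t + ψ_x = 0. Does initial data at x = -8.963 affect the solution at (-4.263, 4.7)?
Yes. The characteristic through (-4.263, 4.7) passes through x = -8.963.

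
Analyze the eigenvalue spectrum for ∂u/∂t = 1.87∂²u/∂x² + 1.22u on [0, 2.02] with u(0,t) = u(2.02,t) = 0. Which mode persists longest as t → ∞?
Eigenvalues: λₙ = 1.87n²π²/2.02² - 1.22.
First three modes:
  n=1: λ₁ = 1.87π²/2.02² - 1.22 ≈ 3.303
  n=2: λ₂ = 7.48π²/2.02² - 1.22 ≈ 16.873
  n=3: λ₃ = 16.83π²/2.02² - 1.22 ≈ 39.488
Since 1.87π²/2.02² ≈ 4.523 > 1.22, all λₙ > 0.
The n=1 mode decays slowest → dominates as t → ∞.
Asymptotic: u ~ c₁ sin(πx/2.02) e^{-λ₁t} with decay rate λ₁ ≈ 3.303.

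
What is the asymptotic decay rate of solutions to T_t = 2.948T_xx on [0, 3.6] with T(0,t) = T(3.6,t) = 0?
Eigenvalues: λₙ = 2.948n²π²/3.6².
First three modes:
  n=1: λ₁ = 2.948π²/3.6² ≈ 2.245
  n=2: λ₂ = 11.792π²/3.6² ≈ 8.98 (4× faster decay)
  n=3: λ₃ = 26.532π²/3.6² ≈ 20.205 (9× faster decay)
As t → ∞, higher modes decay exponentially faster. The n=1 mode dominates: T ~ c₁ sin(πx/3.6) e^{-λ₁t}.
Decay rate: λ₁ = 2.948π²/3.6² ≈ 2.245.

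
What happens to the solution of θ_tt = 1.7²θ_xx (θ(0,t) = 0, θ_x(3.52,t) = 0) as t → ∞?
θ oscillates (no decay). Energy is conserved; the solution oscillates indefinitely as standing waves.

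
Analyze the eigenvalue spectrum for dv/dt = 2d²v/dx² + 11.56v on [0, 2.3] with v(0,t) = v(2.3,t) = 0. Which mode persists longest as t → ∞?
Eigenvalues: λₙ = 2n²π²/2.3² - 11.56.
First three modes:
  n=1: λ₁ = 2π²/2.3² - 11.56 ≈ -7.829
  n=2: λ₂ = 8π²/2.3² - 11.56 ≈ 3.366
  n=3: λ₃ = 18π²/2.3² - 11.56 ≈ 22.023
Since 2π²/2.3² ≈ 3.731 < 11.56, λ₁ < 0.
The n=1 mode grows fastest (−λₙ is largest for n=1) → dominates.
Asymptotic: v ~ c₁ sin(πx/2.3) e^{7.829t} (exponential growth at rate −λ₁ ≈ 7.829).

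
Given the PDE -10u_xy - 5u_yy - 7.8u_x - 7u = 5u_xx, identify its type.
Rewriting in standard form: -5u_xx - 10u_xy - 5u_yy - 7.8u_x - 7u = 0. The second-order coefficients are A = -5, B = -10, C = -5. Since B² - 4AC = 0 = 0, this is a parabolic PDE.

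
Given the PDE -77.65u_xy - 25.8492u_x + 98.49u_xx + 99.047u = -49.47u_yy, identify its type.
Rewriting in standard form: 98.49u_xx - 77.65u_xy + 49.47u_yy - 25.8492u_x + 99.047u = 0. The second-order coefficients are A = 98.49, B = -77.65, C = 49.47. Since B² - 4AC = -13459.6787 < 0, this is an elliptic PDE.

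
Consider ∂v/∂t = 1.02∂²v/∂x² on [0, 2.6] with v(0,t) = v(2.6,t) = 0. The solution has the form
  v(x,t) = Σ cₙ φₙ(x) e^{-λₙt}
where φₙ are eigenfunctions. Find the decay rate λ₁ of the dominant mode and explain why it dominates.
Eigenvalues: λₙ = 1.02n²π²/2.6².
First three modes:
  n=1: λ₁ = 1.02π²/2.6² ≈ 1.489
  n=2: λ₂ = 4.08π²/2.6² ≈ 5.957 (4× faster decay)
  n=3: λ₃ = 9.18π²/2.6² ≈ 13.403 (9× faster decay)
As t → ∞, higher modes decay exponentially faster. The n=1 mode dominates: v ~ c₁ sin(πx/2.6) e^{-λ₁t}.
Decay rate: λ₁ = 1.02π²/2.6² ≈ 1.489.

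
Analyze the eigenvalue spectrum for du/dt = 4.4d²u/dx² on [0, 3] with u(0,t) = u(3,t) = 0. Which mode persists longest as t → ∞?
Eigenvalues: λₙ = 4.4n²π²/3².
First three modes:
  n=1: λ₁ = 4.4π²/3² ≈ 4.825
  n=2: λ₂ = 17.6π²/3² ≈ 19.301 (4× faster decay)
  n=3: λ₃ = 39.6π²/3² ≈ 43.426 (9× faster decay)
As t → ∞, higher modes decay exponentially faster. The n=1 mode dominates: u ~ c₁ sin(πx/3) e^{-λ₁t}.
Decay rate: λ₁ = 4.4π²/3² ≈ 4.825.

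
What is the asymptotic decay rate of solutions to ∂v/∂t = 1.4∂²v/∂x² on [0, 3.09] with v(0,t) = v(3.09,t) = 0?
Eigenvalues: λₙ = 1.4n²π²/3.09².
First three modes:
  n=1: λ₁ = 1.4π²/3.09² ≈ 1.447
  n=2: λ₂ = 5.6π²/3.09² ≈ 5.789 (4× faster decay)
  n=3: λ₃ = 12.6π²/3.09² ≈ 13.024 (9× faster decay)
As t → ∞, higher modes decay exponentially faster. The n=1 mode dominates: v ~ c₁ sin(πx/3.09) e^{-λ₁t}.
Decay rate: λ₁ = 1.4π²/3.09² ≈ 1.447.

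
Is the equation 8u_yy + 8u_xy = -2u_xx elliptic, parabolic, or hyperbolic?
Rewriting in standard form: 2u_xx + 8u_xy + 8u_yy = 0. Computing B² - 4AC with A = 2, B = 8, C = 8: discriminant = 0 (zero). Answer: parabolic.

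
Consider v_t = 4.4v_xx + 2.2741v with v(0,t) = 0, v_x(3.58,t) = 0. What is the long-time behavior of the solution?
As t → ∞, v grows unboundedly. Reaction dominates diffusion (r=2.2741 > κπ²/(4L²)≈0.85); solution grows exponentially.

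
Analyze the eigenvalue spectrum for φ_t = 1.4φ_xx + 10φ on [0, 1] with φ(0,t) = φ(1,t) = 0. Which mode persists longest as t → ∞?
Eigenvalues: λₙ = 1.4n²π²/1² - 10.
First three modes:
  n=1: λ₁ = 1.4π² - 10 ≈ 3.817
  n=2: λ₂ = 5.6π² - 10 ≈ 45.27
  n=3: λ₃ = 12.6π² - 10 ≈ 114.357
Since 1.4π² ≈ 13.817 > 10, all λₙ > 0.
The n=1 mode decays slowest → dominates as t → ∞.
Asymptotic: φ ~ c₁ sin(πx/1) e^{-λ₁t} with decay rate λ₁ ≈ 3.817.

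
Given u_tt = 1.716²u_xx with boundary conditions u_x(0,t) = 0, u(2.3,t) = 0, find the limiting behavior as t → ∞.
u oscillates (no decay). Energy is conserved; the solution oscillates indefinitely as standing waves.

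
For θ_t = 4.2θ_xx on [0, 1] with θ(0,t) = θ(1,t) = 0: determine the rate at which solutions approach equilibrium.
Eigenvalues: λₙ = 4.2n²π².
First three modes:
  n=1: λ₁ = 4.2π² ≈ 41.452
  n=2: λ₂ = 16.8π² ≈ 165.809 (4× faster decay)
  n=3: λ₃ = 37.8π² ≈ 373.071 (9× faster decay)
As t → ∞, higher modes decay exponentially faster. The n=1 mode dominates: θ ~ c₁ sin(πx) e^{-λ₁t}.
Decay rate: λ₁ = 4.2π² ≈ 41.452.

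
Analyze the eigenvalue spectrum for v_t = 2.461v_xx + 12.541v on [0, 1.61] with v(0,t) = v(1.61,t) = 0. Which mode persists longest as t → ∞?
Eigenvalues: λₙ = 2.461n²π²/1.61² - 12.541.
First three modes:
  n=1: λ₁ = 2.461π²/1.61² - 12.541 ≈ -3.171
  n=2: λ₂ = 9.844π²/1.61² - 12.541 ≈ 24.941
  n=3: λ₃ = 22.149π²/1.61² - 12.541 ≈ 71.793
Since 2.461π²/1.61² ≈ 9.37 < 12.541, λ₁ < 0.
The n=1 mode grows fastest (−λₙ is largest for n=1) → dominates.
Asymptotic: v ~ c₁ sin(πx/1.61) e^{3.171t} (exponential growth at rate −λ₁ ≈ 3.171).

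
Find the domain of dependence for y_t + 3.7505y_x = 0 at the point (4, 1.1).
A single point: x = -0.12555. The characteristic through (4, 1.1) is x - 3.7505t = const, so x = 4 - 3.7505·1.1 = -0.12555.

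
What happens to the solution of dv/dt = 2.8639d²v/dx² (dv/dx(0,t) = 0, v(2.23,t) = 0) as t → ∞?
v → 0. Heat escapes through the Dirichlet boundary.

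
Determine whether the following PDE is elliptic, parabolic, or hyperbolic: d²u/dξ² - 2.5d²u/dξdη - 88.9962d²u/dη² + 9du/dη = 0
Coefficients: A = 1, B = -2.5, C = -88.9962. B² - 4AC = 362.2348, which is positive, so the equation is hyperbolic.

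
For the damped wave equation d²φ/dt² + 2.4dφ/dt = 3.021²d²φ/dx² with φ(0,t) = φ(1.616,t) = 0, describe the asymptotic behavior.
φ → 0. Damping (γ=2.4) dissipates energy; oscillations decay exponentially.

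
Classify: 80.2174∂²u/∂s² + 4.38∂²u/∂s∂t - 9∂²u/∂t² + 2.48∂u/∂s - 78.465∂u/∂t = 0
Hyperbolic (discriminant = 2907.0108).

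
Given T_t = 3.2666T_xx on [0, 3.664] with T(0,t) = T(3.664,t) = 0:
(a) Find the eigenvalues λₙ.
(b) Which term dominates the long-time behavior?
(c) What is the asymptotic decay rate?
Eigenvalues: λₙ = 3.2666n²π²/3.664².
First three modes:
  n=1: λ₁ = 3.2666π²/3.664² ≈ 2.402
  n=2: λ₂ = 13.0664π²/3.664² ≈ 9.606 (4× faster decay)
  n=3: λ₃ = 29.3994π²/3.664² ≈ 21.614 (9× faster decay)
As t → ∞, higher modes decay exponentially faster. The n=1 mode dominates: T ~ c₁ sin(πx/3.664) e^{-λ₁t}.
Decay rate: λ₁ = 3.2666π²/3.664² ≈ 2.402.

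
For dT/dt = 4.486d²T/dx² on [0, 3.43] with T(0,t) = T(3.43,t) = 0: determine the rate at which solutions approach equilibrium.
Eigenvalues: λₙ = 4.486n²π²/3.43².
First three modes:
  n=1: λ₁ = 4.486π²/3.43² ≈ 3.763
  n=2: λ₂ = 17.944π²/3.43² ≈ 15.053 (4× faster decay)
  n=3: λ₃ = 40.374π²/3.43² ≈ 33.87 (9× faster decay)
As t → ∞, higher modes decay exponentially faster. The n=1 mode dominates: T ~ c₁ sin(πx/3.43) e^{-λ₁t}.
Decay rate: λ₁ = 4.486π²/3.43² ≈ 3.763.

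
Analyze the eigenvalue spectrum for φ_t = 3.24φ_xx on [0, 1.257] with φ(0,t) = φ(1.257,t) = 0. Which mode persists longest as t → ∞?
Eigenvalues: λₙ = 3.24n²π²/1.257².
First three modes:
  n=1: λ₁ = 3.24π²/1.257² ≈ 20.238
  n=2: λ₂ = 12.96π²/1.257² ≈ 80.953 (4× faster decay)
  n=3: λ₃ = 29.16π²/1.257² ≈ 182.145 (9× faster decay)
As t → ∞, higher modes decay exponentially faster. The n=1 mode dominates: φ ~ c₁ sin(πx/1.257) e^{-λ₁t}.
Decay rate: λ₁ = 3.24π²/1.257² ≈ 20.238.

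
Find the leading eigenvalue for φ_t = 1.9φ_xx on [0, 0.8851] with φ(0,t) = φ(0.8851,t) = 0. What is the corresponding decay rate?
Eigenvalues: λₙ = 1.9n²π²/0.8851².
First three modes:
  n=1: λ₁ = 1.9π²/0.8851² ≈ 23.937
  n=2: λ₂ = 7.6π²/0.8851² ≈ 95.748 (4× faster decay)
  n=3: λ₃ = 17.1π²/0.8851² ≈ 215.432 (9× faster decay)
As t → ∞, higher modes decay exponentially faster. The n=1 mode dominates: φ ~ c₁ sin(πx/0.8851) e^{-λ₁t}.
Decay rate: λ₁ = 1.9π²/0.8851² ≈ 23.937.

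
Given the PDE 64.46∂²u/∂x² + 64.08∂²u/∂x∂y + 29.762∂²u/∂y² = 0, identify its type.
The second-order coefficients are A = 64.46, B = 64.08, C = 29.762. Since B² - 4AC = -3567.58768 < 0, this is an elliptic PDE.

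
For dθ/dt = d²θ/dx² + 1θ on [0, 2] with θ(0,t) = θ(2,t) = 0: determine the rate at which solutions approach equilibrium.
Eigenvalues: λₙ = n²π²/2² - 1.
First three modes:
  n=1: λ₁ = π²/2² - 1 ≈ 1.467
  n=2: λ₂ = 4π²/2² - 1 ≈ 8.87
  n=3: λ₃ = 9π²/2² - 1 ≈ 21.207
Since π²/2² ≈ 2.467 > 1, all λₙ > 0.
The n=1 mode decays slowest → dominates as t → ∞.
Asymptotic: θ ~ c₁ sin(πx/2) e^{-λ₁t} with decay rate λ₁ ≈ 1.467.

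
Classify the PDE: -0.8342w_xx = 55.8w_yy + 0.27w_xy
Rewriting in standard form: -0.8342w_xx - 0.27w_xy - 55.8w_yy = 0. A = -0.8342, B = -0.27, C = -55.8. Discriminant B² - 4AC = -186.12054. Since -186.12054 < 0, elliptic.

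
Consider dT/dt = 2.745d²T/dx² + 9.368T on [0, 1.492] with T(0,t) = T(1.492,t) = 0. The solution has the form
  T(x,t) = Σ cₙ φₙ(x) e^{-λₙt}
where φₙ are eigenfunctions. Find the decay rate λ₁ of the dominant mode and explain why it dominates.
Eigenvalues: λₙ = 2.745n²π²/1.492² - 9.368.
First three modes:
  n=1: λ₁ = 2.745π²/1.492² - 9.368 ≈ 2.802
  n=2: λ₂ = 10.98π²/1.492² - 9.368 ≈ 39.314
  n=3: λ₃ = 24.705π²/1.492² - 9.368 ≈ 100.165
Since 2.745π²/1.492² ≈ 12.17 > 9.368, all λₙ > 0.
The n=1 mode decays slowest → dominates as t → ∞.
Asymptotic: T ~ c₁ sin(πx/1.492) e^{-λ₁t} with decay rate λ₁ ≈ 2.802.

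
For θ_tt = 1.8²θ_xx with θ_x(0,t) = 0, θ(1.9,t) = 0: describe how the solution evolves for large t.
θ oscillates (no decay). Energy is conserved; the solution oscillates indefinitely as standing waves.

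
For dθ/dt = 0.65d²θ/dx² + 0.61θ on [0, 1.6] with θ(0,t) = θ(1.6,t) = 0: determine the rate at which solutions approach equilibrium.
Eigenvalues: λₙ = 0.65n²π²/1.6² - 0.61.
First three modes:
  n=1: λ₁ = 0.65π²/1.6² - 0.61 ≈ 1.896
  n=2: λ₂ = 2.6π²/1.6² - 0.61 ≈ 9.414
  n=3: λ₃ = 5.85π²/1.6² - 0.61 ≈ 21.944
Since 0.65π²/1.6² ≈ 2.506 > 0.61, all λₙ > 0.
The n=1 mode decays slowest → dominates as t → ∞.
Asymptotic: θ ~ c₁ sin(πx/1.6) e^{-λ₁t} with decay rate λ₁ ≈ 1.896.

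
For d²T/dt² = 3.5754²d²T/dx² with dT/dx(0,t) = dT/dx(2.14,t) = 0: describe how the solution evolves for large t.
T oscillates about a mean that drifts linearly in t (generically unbounded; no decay). There is no damping, so the nonconstant modes persist as standing waves (energy conserved, no decay). But with Neumann conditions at both ends the constant mode has eigenvalue 0: the spatial mean M(t) of T satisfies M'' = 0, so M(t) = M(0) + M'(0)·t. Unless the initial velocity has zero mean (∫T_t(x,0)dx = 0), the solution grows linearly in t (unbounded, though not exponentially); if it does have zero mean, the solution stays bounded and simply oscillates.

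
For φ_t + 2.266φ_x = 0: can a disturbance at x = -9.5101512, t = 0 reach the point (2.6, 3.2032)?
No. Only data at x = -4.6584512 affects (2.6, 3.2032). Advection has one-way propagation along characteristics.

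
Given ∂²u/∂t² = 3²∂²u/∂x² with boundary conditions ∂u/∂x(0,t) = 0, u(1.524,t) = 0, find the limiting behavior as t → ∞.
u oscillates (no decay). Energy is conserved; the solution oscillates indefinitely as standing waves.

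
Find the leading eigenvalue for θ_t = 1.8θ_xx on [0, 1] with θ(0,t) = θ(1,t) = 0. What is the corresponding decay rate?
Eigenvalues: λₙ = 1.8n²π².
First three modes:
  n=1: λ₁ = 1.8π² ≈ 17.765
  n=2: λ₂ = 7.2π² ≈ 71.061 (4× faster decay)
  n=3: λ₃ = 16.2π² ≈ 159.888 (9× faster decay)
As t → ∞, higher modes decay exponentially faster. The n=1 mode dominates: θ ~ c₁ sin(πx) e^{-λ₁t}.
Decay rate: λ₁ = 1.8π² ≈ 17.765.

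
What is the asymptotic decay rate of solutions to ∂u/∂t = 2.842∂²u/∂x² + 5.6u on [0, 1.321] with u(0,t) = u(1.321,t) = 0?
Eigenvalues: λₙ = 2.842n²π²/1.321² - 5.6.
First three modes:
  n=1: λ₁ = 2.842π²/1.321² - 5.6 ≈ 10.474
  n=2: λ₂ = 11.368π²/1.321² - 5.6 ≈ 58.695
  n=3: λ₃ = 25.578π²/1.321² - 5.6 ≈ 139.064
Since 2.842π²/1.321² ≈ 16.074 > 5.6, all λₙ > 0.
The n=1 mode decays slowest → dominates as t → ∞.
Asymptotic: u ~ c₁ sin(πx/1.321) e^{-λ₁t} with decay rate λ₁ ≈ 10.474.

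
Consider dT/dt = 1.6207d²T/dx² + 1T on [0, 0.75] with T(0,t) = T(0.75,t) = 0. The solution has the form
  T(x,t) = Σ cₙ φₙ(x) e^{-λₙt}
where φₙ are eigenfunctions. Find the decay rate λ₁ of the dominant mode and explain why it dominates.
Eigenvalues: λₙ = 1.6207n²π²/0.75² - 1.
First three modes:
  n=1: λ₁ = 1.6207π²/0.75² - 1 ≈ 27.437
  n=2: λ₂ = 6.4828π²/0.75² - 1 ≈ 112.747
  n=3: λ₃ = 14.5863π²/0.75² - 1 ≈ 254.931
Since 1.6207π²/0.75² ≈ 28.437 > 1, all λₙ > 0.
The n=1 mode decays slowest → dominates as t → ∞.
Asymptotic: T ~ c₁ sin(πx/0.75) e^{-λ₁t} with decay rate λ₁ ≈ 27.437.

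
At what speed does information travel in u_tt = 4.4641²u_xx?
Speed = 4.4641. Information travels along characteristics x = x₀ ± 4.4641t.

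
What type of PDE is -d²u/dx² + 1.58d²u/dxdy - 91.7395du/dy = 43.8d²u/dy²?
Rewriting in standard form: -d²u/dx² + 1.58d²u/dxdy - 43.8d²u/dy² - 91.7395du/dy = 0. With A = -1, B = 1.58, C = -43.8, the discriminant is -172.7036. This is an elliptic PDE.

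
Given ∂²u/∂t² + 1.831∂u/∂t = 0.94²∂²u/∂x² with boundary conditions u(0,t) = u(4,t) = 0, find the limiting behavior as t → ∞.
u → 0. Damping (γ=1.831) dissipates energy; oscillations decay exponentially.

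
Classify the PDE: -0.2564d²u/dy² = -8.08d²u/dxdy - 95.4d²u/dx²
Rewriting in standard form: 95.4d²u/dx² + 8.08d²u/dxdy - 0.2564d²u/dy² = 0. A = 95.4, B = 8.08, C = -0.2564. Discriminant B² - 4AC = 163.12864. Since 163.12864 > 0, hyperbolic.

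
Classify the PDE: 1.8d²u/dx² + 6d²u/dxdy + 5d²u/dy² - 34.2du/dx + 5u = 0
A = 1.8, B = 6, C = 5. Discriminant B² - 4AC = 0. Since 0 = 0, parabolic.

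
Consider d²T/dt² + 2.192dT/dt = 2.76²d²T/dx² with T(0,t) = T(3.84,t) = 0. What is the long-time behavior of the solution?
As t → ∞, T → 0. Damping (γ=2.192) dissipates energy; oscillations decay exponentially.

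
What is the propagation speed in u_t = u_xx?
Infinite. The heat equation is parabolic, not hyperbolic, so disturbances propagate instantly.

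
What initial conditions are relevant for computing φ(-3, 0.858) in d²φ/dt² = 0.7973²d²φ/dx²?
Domain of dependence: [-3.6840834, -2.3159166]. Signals travel at speed 0.7973, so data within |x - -3| ≤ 0.7973·0.858 = 0.6840834 can reach the point.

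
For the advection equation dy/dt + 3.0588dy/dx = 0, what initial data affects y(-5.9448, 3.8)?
A single point: x = -17.56824. The characteristic through (-5.9448, 3.8) is x - 3.0588t = const, so x = -5.9448 - 3.0588·3.8 = -17.56824.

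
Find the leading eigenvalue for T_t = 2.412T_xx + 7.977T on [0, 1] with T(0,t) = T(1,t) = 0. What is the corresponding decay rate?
Eigenvalues: λₙ = 2.412n²π²/1² - 7.977.
First three modes:
  n=1: λ₁ = 2.412π² - 7.977 ≈ 15.828
  n=2: λ₂ = 9.648π² - 7.977 ≈ 87.245
  n=3: λ₃ = 21.708π² - 7.977 ≈ 206.272
Since 2.412π² ≈ 23.805 > 7.977, all λₙ > 0.
The n=1 mode decays slowest → dominates as t → ∞.
Asymptotic: T ~ c₁ sin(πx/1) e^{-λ₁t} with decay rate λ₁ ≈ 15.828.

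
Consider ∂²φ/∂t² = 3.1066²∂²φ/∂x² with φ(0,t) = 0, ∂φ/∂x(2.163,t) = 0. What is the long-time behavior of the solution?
As t → ∞, φ oscillates (no decay). Energy is conserved; the solution oscillates indefinitely as standing waves.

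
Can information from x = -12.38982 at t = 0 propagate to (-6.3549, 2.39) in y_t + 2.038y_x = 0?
No. Only data at x = -11.22572 affects (-6.3549, 2.39). Advection has one-way propagation along characteristics.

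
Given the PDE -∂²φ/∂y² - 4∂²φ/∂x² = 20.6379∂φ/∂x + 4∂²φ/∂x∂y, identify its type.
Rewriting in standard form: -4∂²φ/∂x² - 4∂²φ/∂x∂y - ∂²φ/∂y² - 20.6379∂φ/∂x = 0. The second-order coefficients are A = -4, B = -4, C = -1. Since B² - 4AC = 0 = 0, this is a parabolic PDE.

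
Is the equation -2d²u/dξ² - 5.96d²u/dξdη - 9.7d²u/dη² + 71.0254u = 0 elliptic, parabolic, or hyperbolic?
Computing B² - 4AC with A = -2, B = -5.96, C = -9.7: discriminant = -42.0784 (negative). Answer: elliptic.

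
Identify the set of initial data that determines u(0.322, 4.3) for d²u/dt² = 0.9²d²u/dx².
Domain of dependence: [-3.548, 4.192]. Signals travel at speed 0.9, so data within |x - 0.322| ≤ 0.9·4.3 = 3.87 can reach the point.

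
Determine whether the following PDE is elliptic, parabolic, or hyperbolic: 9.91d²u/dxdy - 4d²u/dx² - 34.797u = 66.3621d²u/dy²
Rewriting in standard form: -4d²u/dx² + 9.91d²u/dxdy - 66.3621d²u/dy² - 34.797u = 0. Coefficients: A = -4, B = 9.91, C = -66.3621. B² - 4AC = -963.5855, which is negative, so the equation is elliptic.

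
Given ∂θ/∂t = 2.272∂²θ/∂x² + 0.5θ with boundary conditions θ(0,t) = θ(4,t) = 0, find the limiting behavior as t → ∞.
θ → 0. Diffusion dominates reaction (r=0.5 < κπ²/L²≈1.4); solution decays.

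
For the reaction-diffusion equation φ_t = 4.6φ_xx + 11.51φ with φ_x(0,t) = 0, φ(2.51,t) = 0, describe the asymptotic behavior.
φ grows unboundedly. Reaction dominates diffusion (r=11.51 > κπ²/(4L²)≈1.8); solution grows exponentially.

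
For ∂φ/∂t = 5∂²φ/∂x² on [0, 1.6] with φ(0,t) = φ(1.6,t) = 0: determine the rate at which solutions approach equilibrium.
Eigenvalues: λₙ = 5n²π²/1.6².
First three modes:
  n=1: λ₁ = 5π²/1.6² ≈ 19.277
  n=2: λ₂ = 20π²/1.6² ≈ 77.106 (4× faster decay)
  n=3: λ₃ = 45π²/1.6² ≈ 173.489 (9× faster decay)
As t → ∞, higher modes decay exponentially faster. The n=1 mode dominates: φ ~ c₁ sin(πx/1.6) e^{-λ₁t}.
Decay rate: λ₁ = 5π²/1.6² ≈ 19.277.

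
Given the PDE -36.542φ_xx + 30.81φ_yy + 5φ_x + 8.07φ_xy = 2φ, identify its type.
Rewriting in standard form: -36.542φ_xx + 8.07φ_xy + 30.81φ_yy + 5φ_x - 2φ = 0. The second-order coefficients are A = -36.542, B = 8.07, C = 30.81. Since B² - 4AC = 4568.56098 > 0, this is a hyperbolic PDE.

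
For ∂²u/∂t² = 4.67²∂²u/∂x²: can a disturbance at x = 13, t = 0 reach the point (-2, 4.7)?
Yes. The domain of dependence is [-23.949, 19.949], and 13 ∈ [-23.949, 19.949].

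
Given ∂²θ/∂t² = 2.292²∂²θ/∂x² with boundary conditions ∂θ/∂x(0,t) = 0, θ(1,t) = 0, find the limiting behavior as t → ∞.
θ oscillates (no decay). Energy is conserved; the solution oscillates indefinitely as standing waves.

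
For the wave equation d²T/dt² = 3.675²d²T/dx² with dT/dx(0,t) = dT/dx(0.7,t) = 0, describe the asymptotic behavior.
T oscillates about a mean that drifts linearly in t (generically unbounded; no decay). There is no damping, so the nonconstant modes persist as standing waves (energy conserved, no decay). But with Neumann conditions at both ends the constant mode has eigenvalue 0: the spatial mean M(t) of T satisfies M'' = 0, so M(t) = M(0) + M'(0)·t. Unless the initial velocity has zero mean (∫T_t(x,0)dx = 0), the solution grows linearly in t (unbounded, though not exponentially); if it does have zero mean, the solution stays bounded and simply oscillates.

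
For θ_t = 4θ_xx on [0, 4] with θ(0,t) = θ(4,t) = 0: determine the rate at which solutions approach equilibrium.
Eigenvalues: λₙ = 4n²π²/4².
First three modes:
  n=1: λ₁ = 4π²/4² ≈ 2.467
  n=2: λ₂ = 16π²/4² ≈ 9.87 (4× faster decay)
  n=3: λ₃ = 36π²/4² ≈ 22.207 (9× faster decay)
As t → ∞, higher modes decay exponentially faster. The n=1 mode dominates: θ ~ c₁ sin(πx/4) e^{-λ₁t}.
Decay rate: λ₁ = 4π²/4² ≈ 2.467.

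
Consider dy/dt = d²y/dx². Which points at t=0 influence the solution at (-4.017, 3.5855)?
The entire real line. The heat equation has infinite propagation speed: any initial disturbance instantly affects all points (though exponentially small far away).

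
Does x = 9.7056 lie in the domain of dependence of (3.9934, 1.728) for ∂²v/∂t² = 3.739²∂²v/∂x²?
Yes. The domain of dependence is [-2.467592, 10.454392], and 9.7056 ∈ [-2.467592, 10.454392].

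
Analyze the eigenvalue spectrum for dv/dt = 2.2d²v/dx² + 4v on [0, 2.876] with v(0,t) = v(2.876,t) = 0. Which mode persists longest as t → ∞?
Eigenvalues: λₙ = 2.2n²π²/2.876² - 4.
First three modes:
  n=1: λ₁ = 2.2π²/2.876² - 4 ≈ -1.375
  n=2: λ₂ = 8.8π²/2.876² - 4 ≈ 6.5
  n=3: λ₃ = 19.8π²/2.876² - 4 ≈ 19.626
Since 2.2π²/2.876² ≈ 2.625 < 4, λ₁ < 0.
The n=1 mode grows fastest (−λₙ is largest for n=1) → dominates.
Asymptotic: v ~ c₁ sin(πx/2.876) e^{1.375t} (exponential growth at rate −λ₁ ≈ 1.375).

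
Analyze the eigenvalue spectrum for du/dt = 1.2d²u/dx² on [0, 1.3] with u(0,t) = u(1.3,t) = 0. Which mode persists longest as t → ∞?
Eigenvalues: λₙ = 1.2n²π²/1.3².
First three modes:
  n=1: λ₁ = 1.2π²/1.3² ≈ 7.008
  n=2: λ₂ = 4.8π²/1.3² ≈ 28.032 (4× faster decay)
  n=3: λ₃ = 10.8π²/1.3² ≈ 63.072 (9× faster decay)
As t → ∞, higher modes decay exponentially faster. The n=1 mode dominates: u ~ c₁ sin(πx/1.3) e^{-λ₁t}.
Decay rate: λ₁ = 1.2π²/1.3² ≈ 7.008.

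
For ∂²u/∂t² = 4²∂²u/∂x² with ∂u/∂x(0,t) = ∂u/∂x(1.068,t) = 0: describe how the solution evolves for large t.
u oscillates about a mean that drifts linearly in t (generically unbounded; no decay). There is no damping, so the nonconstant modes persist as standing waves (energy conserved, no decay). But with Neumann conditions at both ends the constant mode has eigenvalue 0: the spatial mean M(t) of u satisfies M'' = 0, so M(t) = M(0) + M'(0)·t. Unless the initial velocity has zero mean (∫u_t(x,0)dx = 0), the solution grows linearly in t (unbounded, though not exponentially); if it does have zero mean, the solution stays bounded and simply oscillates.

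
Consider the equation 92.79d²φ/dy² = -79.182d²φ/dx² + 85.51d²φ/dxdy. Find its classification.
Rewriting in standard form: 79.182d²φ/dx² - 85.51d²φ/dxdy + 92.79d²φ/dy² = 0. Elliptic. (A = 79.182, B = -85.51, C = 92.79 gives B² - 4AC = -22077.23102.)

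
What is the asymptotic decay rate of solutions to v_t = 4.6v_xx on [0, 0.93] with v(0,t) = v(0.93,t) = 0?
Eigenvalues: λₙ = 4.6n²π²/0.93².
First three modes:
  n=1: λ₁ = 4.6π²/0.93² ≈ 52.492
  n=2: λ₂ = 18.4π²/0.93² ≈ 209.967 (4× faster decay)
  n=3: λ₃ = 41.4π²/0.93² ≈ 472.426 (9× faster decay)
As t → ∞, higher modes decay exponentially faster. The n=1 mode dominates: v ~ c₁ sin(πx/0.93) e^{-λ₁t}.
Decay rate: λ₁ = 4.6π²/0.93² ≈ 52.492.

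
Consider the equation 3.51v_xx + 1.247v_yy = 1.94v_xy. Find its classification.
Rewriting in standard form: 3.51v_xx - 1.94v_xy + 1.247v_yy = 0. Elliptic. (A = 3.51, B = -1.94, C = 1.247 gives B² - 4AC = -13.74428.)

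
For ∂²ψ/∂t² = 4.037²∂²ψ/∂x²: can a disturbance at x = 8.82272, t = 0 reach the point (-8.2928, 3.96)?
No. The domain of dependence is [-24.27932, 7.69372], and 8.82272 is outside this interval.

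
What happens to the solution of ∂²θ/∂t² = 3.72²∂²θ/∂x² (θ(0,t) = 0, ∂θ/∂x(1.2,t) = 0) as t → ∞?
θ oscillates (no decay). Energy is conserved; the solution oscillates indefinitely as standing waves.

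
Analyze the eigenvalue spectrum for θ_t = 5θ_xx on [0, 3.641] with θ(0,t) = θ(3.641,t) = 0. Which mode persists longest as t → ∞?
Eigenvalues: λₙ = 5n²π²/3.641².
First three modes:
  n=1: λ₁ = 5π²/3.641² ≈ 3.722
  n=2: λ₂ = 20π²/3.641² ≈ 14.89 (4× faster decay)
  n=3: λ₃ = 45π²/3.641² ≈ 33.502 (9× faster decay)
As t → ∞, higher modes decay exponentially faster. The n=1 mode dominates: θ ~ c₁ sin(πx/3.641) e^{-λ₁t}.
Decay rate: λ₁ = 5π²/3.641² ≈ 3.722.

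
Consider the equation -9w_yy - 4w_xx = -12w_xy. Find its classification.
Rewriting in standard form: -4w_xx + 12w_xy - 9w_yy = 0. Parabolic. (A = -4, B = 12, C = -9 gives B² - 4AC = 0.)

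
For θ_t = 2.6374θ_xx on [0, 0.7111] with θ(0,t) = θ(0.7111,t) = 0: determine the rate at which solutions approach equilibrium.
Eigenvalues: λₙ = 2.6374n²π²/0.7111².
First three modes:
  n=1: λ₁ = 2.6374π²/0.7111² ≈ 51.477
  n=2: λ₂ = 10.5496π²/0.7111² ≈ 205.909 (4× faster decay)
  n=3: λ₃ = 23.7366π²/0.7111² ≈ 463.294 (9× faster decay)
As t → ∞, higher modes decay exponentially faster. The n=1 mode dominates: θ ~ c₁ sin(πx/0.7111) e^{-λ₁t}.
Decay rate: λ₁ = 2.6374π²/0.7111² ≈ 51.477.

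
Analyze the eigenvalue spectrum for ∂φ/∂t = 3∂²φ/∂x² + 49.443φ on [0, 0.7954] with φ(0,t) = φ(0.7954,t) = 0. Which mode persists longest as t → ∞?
Eigenvalues: λₙ = 3n²π²/0.7954² - 49.443.
First three modes:
  n=1: λ₁ = 3π²/0.7954² - 49.443 ≈ -2.643
  n=2: λ₂ = 12π²/0.7954² - 49.443 ≈ 137.759
  n=3: λ₃ = 27π²/0.7954² - 49.443 ≈ 371.761
Since 3π²/0.7954² ≈ 46.8 < 49.443, λ₁ < 0.
The n=1 mode grows fastest (−λₙ is largest for n=1) → dominates.
Asymptotic: φ ~ c₁ sin(πx/0.7954) e^{2.643t} (exponential growth at rate −λ₁ ≈ 2.643).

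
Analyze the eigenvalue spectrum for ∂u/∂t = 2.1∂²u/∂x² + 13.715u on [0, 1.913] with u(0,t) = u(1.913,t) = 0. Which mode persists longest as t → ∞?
Eigenvalues: λₙ = 2.1n²π²/1.913² - 13.715.
First three modes:
  n=1: λ₁ = 2.1π²/1.913² - 13.715 ≈ -8.051
  n=2: λ₂ = 8.4π²/1.913² - 13.715 ≈ 8.939
  n=3: λ₃ = 18.9π²/1.913² - 13.715 ≈ 37.257
Since 2.1π²/1.913² ≈ 5.664 < 13.715, λ₁ < 0.
The n=1 mode grows fastest (−λₙ is largest for n=1) → dominates.
Asymptotic: u ~ c₁ sin(πx/1.913) e^{8.051t} (exponential growth at rate −λ₁ ≈ 8.051).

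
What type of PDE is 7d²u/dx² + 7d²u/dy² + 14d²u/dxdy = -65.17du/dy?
Rewriting in standard form: 7d²u/dx² + 14d²u/dxdy + 7d²u/dy² + 65.17du/dy = 0. With A = 7, B = 14, C = 7, the discriminant is 0. This is a parabolic PDE.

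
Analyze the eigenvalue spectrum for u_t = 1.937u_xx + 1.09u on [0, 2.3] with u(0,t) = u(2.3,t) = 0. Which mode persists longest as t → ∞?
Eigenvalues: λₙ = 1.937n²π²/2.3² - 1.09.
First three modes:
  n=1: λ₁ = 1.937π²/2.3² - 1.09 ≈ 2.524
  n=2: λ₂ = 7.748π²/2.3² - 1.09 ≈ 13.366
  n=3: λ₃ = 17.433π²/2.3² - 1.09 ≈ 31.435
Since 1.937π²/2.3² ≈ 3.614 > 1.09, all λₙ > 0.
The n=1 mode decays slowest → dominates as t → ∞.
Asymptotic: u ~ c₁ sin(πx/2.3) e^{-λ₁t} with decay rate λ₁ ≈ 2.524.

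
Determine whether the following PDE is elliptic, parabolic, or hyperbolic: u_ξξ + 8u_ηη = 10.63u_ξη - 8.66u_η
Rewriting in standard form: u_ξξ - 10.63u_ξη + 8u_ηη + 8.66u_η = 0. Coefficients: A = 1, B = -10.63, C = 8. B² - 4AC = 80.9969, which is positive, so the equation is hyperbolic.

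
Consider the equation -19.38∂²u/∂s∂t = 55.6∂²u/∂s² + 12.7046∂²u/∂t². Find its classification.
Rewriting in standard form: -55.6∂²u/∂s² - 19.38∂²u/∂s∂t - 12.7046∂²u/∂t² = 0. Elliptic. (A = -55.6, B = -19.38, C = -12.7046 gives B² - 4AC = -2449.91864.)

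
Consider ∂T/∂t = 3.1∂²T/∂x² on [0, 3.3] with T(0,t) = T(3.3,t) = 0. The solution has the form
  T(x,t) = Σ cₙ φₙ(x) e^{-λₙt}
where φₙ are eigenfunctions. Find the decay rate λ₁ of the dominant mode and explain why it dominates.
Eigenvalues: λₙ = 3.1n²π²/3.3².
First three modes:
  n=1: λ₁ = 3.1π²/3.3² ≈ 2.81
  n=2: λ₂ = 12.4π²/3.3² ≈ 11.238 (4× faster decay)
  n=3: λ₃ = 27.9π²/3.3² ≈ 25.286 (9× faster decay)
As t → ∞, higher modes decay exponentially faster. The n=1 mode dominates: T ~ c₁ sin(πx/3.3) e^{-λ₁t}.
Decay rate: λ₁ = 3.1π²/3.3² ≈ 2.81.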